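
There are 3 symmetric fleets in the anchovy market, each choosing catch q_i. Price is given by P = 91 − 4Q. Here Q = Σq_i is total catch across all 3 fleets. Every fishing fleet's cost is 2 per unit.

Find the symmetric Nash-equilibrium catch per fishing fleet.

A representative fishing fleet's profit is π_i = q_i(91 − 4Q) − 2q_i, with Q = q_i + Σ_{j≠i} q_j.
First-order condition: 89 − 8q_i − 4Σ_{j≠i} q_j = 0.
In a symmetric equilibrium every fishing fleet chooses the same q, so Σ_{j≠i} q_j = 2q. The condition becomes 89 − 16q = 0, giving q = 89/16 = 5.5625.

5.5625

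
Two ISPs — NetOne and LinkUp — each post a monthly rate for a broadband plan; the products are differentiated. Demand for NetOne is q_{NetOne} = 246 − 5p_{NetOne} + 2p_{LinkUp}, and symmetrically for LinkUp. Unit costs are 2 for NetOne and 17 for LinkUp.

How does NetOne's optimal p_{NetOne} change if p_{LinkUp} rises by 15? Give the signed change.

3

NetOne's profit: π = (p_{NetOne} − 2)(246 − 5p_{NetOne} + 2p_{LinkUp}).
∂π/∂p_{NetOne} = 256 − 10p_{NetOne} + 2p_{LinkUp} = 0 ⇒ p_{NetOne} = 25.6 + 0.2p_{LinkUp}.
The reaction-function slope is 0.2, so a 15-unit rise in p_{LinkUp} moves p_{NetOne} by 0.2 × 15 = 3. NetOne's best response rises — the actions are strategic complements.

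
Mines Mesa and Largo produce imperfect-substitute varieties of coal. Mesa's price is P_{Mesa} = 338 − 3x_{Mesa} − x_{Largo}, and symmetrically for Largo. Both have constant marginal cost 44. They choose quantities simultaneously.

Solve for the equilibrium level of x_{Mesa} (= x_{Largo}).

42

Mine Mesa's profit: π = x_{Mesa}(338 − 3x_{Mesa} − x_{Largo}) − 44x_{Mesa}.
∂π/∂x_{Mesa} = 294 − 6x_{Mesa} − x_{Largo} = 0 ⇒ x_{Mesa} = 49 − (1/6)x_{Largo}.
Setting x_{Mesa} = x_{Largo} in the reaction function: x_{Mesa} = 49 − (1/6)x_{Mesa}, so x_{Mesa} = 49 / (7/6) = 42.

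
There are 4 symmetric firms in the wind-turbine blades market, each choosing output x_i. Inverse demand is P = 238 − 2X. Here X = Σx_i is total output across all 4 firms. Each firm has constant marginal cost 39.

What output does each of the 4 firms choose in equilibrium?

19.9

A representative firm's profit is π_i = x_i(238 − 2X) − 39x_i, with X = x_i + Σ_{j≠i} x_j.
First-order condition: 199 − 4x_i − 2Σ_{j≠i} x_j = 0.
With identical firms, set every x_j = x: then 199 − 4x − 6x = 0, i.e. x = 199/10 = 19.9.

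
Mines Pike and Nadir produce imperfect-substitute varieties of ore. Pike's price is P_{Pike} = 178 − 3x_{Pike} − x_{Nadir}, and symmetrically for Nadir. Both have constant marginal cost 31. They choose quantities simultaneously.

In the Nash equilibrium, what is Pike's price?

Mine Pike's profit: π = x_{Pike}(178 − 3x_{Pike} − x_{Nadir}) − 31x_{Pike}.
∂π/∂x_{Pike} = 147 − 6x_{Pike} − x_{Nadir} = 0 ⇒ x_{Pike} = 24.5 − (1/6)x_{Nadir}.
Setting x_{Pike} = x_{Nadir} in the reaction function: x_{Pike} = 24.5 − (1/6)x_{Pike}, so x_{Pike} = 24.5 / (7/6) = 21.
P_{Pike} = 178 − 3·21 − 21 = 94.

94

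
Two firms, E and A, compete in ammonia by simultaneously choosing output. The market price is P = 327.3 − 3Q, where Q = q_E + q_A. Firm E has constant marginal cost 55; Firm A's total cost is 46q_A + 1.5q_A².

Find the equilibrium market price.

162.12

Firm E's profit: π = q_E(327.3 − 3(q_E + q_A)) − 55q_E.
∂π/∂q_E = 272.3 − 6q_E − 3q_A = 0, so q_E = 2723/60 − 0.5q_A.
For A: ∂π/∂q_A = 281.3 − 9q_A − 3q_E = 0 ⇒ q_A = 2813/90 − (1/3)q_E.
Plugging q_A into E's best response: q_E = 2723/60 − 0.5(2813/90 − (1/3)q_E) ⇒ (5/6)q_E = 1339/45, so q_E = 2678/75.
Then q_A = 2813/90 − (1/3)·(2678/75) = 2903/150.
Equilibrium price: P = 327.3 − 3·55.06 = 162.12.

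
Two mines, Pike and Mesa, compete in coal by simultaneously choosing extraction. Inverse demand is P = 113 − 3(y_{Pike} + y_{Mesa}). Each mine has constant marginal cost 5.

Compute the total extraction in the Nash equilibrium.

24

Mine Pike's profit: π = y_{Pike}(113 − 3(y_{Pike} + y_{Mesa})) − 5y_{Pike}.
∂π/∂y_{Pike} = 108 − 6y_{Pike} − 3y_{Mesa} = 0, so y_{Pike} = 18 − 0.5y_{Mesa}.
The game is symmetric, so in equilibrium y_{Mesa} = y_{Pike}: the reaction function gives 1.5y_{Pike} = 18, hence y_{Pike} = 12.
Total extraction: 12 + 12 = 24.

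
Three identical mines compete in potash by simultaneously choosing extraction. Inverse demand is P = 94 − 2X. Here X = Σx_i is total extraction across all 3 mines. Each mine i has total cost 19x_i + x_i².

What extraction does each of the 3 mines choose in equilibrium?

7.5

A representative mine's profit is π_i = x_i(94 − 2X) − 19x_i − x_i², with X = x_i + Σ_{j≠i} x_j.
First-order condition: 75 − 6x_i − 2Σ_{j≠i} x_j = 0.
With identical mines, set every x_j = x: then 75 − 6x − 4x = 0, i.e. x = 75/10 = 7.5.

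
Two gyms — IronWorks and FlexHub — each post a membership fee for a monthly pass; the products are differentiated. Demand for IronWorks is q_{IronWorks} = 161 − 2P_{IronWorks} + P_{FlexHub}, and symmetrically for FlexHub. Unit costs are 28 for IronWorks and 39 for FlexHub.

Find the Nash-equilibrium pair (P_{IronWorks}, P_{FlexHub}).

73.8, 78.2

IronWorks's profit: π = (P_{IronWorks} − 28)(161 − 2P_{IronWorks} + P_{FlexHub}).
∂π/∂P_{IronWorks} = 217 − 4P_{IronWorks} + P_{FlexHub} = 0 ⇒ P_{IronWorks} = 54.25 + 0.25P_{FlexHub}.
Similarly P_{FlexHub} = 59.75 + 0.25P_{IronWorks}.
Plugging P_{FlexHub} into IronWorks's best response: P_{IronWorks} = 54.25 + 0.25(59.75 + 0.25P_{IronWorks}) ⇒ 0.9375P_{IronWorks} = 69.1875, so P_{IronWorks} = 73.8.
Then P_{FlexHub} = 59.75 + 0.25·73.8 = 78.2.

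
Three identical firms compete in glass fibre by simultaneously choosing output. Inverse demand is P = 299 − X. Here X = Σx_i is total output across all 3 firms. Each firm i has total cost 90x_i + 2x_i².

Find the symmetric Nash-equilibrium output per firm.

A representative firm's profit is π_i = x_i(299 − X) − 90x_i − 2x_i², with X = x_i + Σ_{j≠i} x_j.
First-order condition: 209 − 6x_i − Σ_{j≠i} x_j = 0.
With identical firms, set every x_j = x: then 209 − 6x − 2x = 0, i.e. x = 209/8 = 26.125.

26.125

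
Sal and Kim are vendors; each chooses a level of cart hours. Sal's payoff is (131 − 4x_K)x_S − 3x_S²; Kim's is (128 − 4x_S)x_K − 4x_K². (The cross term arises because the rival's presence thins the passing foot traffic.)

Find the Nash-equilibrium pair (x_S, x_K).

16.75, 7.625

Expanding Sal's payoff: 131x_S − 4x_Kx_S − 3x_S².
∂π/∂x_S = 131 − 4x_K − 6x_S = 0, so x_S = 131/6 − (2/3)x_K.
Likewise for Kim: x_K = 16 − 0.5x_S.
Solving the two reaction functions simultaneously: (1 − (−2/3)(−0.5))x_S = 131/6 − (2/3)·16, so (2/3)x_S = 67/6 and x_S = 16.75.
Then x_K = 16 − 0.5·16.75 = 7.625.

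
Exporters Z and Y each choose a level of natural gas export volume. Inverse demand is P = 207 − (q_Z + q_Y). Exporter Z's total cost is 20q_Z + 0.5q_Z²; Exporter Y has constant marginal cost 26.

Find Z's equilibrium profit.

Exporter Z's profit: π = q_Z(207 − (q_Z + q_Y)) − 20q_Z − 0.5q_Z².
∂π/∂q_Z = 187 − 3q_Z − q_Y = 0, so q_Z = 187/3 − (1/3)q_Y.
For Y: ∂π/∂q_Y = 181 − 2q_Y − q_Z = 0 ⇒ q_Y = 90.5 − 0.5q_Z.
Solving the two reaction functions simultaneously: (1 − (−1/3)(−0.5))q_Z = 187/3 − (1/3)·90.5, so (5/6)q_Z = 193/6 and q_Z = 38.6.
Then q_Y = 90.5 − 0.5·38.6 = 71.2.
Price P = 207 − 109.8 = 97.2.
Z's profit: (97.2 − 20)·38.6 − 0.5(38.6)² = 2234.94.

2234.94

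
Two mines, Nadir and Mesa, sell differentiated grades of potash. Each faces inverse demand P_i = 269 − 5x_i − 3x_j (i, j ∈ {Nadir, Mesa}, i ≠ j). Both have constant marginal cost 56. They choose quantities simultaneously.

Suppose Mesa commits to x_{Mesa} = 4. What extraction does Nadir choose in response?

20.1

Mine Nadir's profit: π = x_{Nadir}(269 − 5x_{Nadir} − 3x_{Mesa}) − 56x_{Nadir}.
∂π/∂x_{Nadir} = 213 − 10x_{Nadir} − 3x_{Mesa} = 0 ⇒ x_{Nadir} = 21.3 − 0.3x_{Mesa}.
At x_{Mesa} = 4: x_{Nadir} = 21.3 − 0.3·4 = 20.1.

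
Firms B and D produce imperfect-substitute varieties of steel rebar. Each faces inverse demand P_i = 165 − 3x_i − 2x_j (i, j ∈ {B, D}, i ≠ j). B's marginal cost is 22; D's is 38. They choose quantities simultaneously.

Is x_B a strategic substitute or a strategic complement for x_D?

Firm B's profit: π = x_B(165 − 3x_B − 2x_D) − 22x_B.
∂π/∂x_B = 143 − 6x_B − 2x_D = 0 ⇒ x_B = 143/6 − (1/3)x_D.
The best-response slope dx_B/dx_D = −1/3 < 0: the reaction function is downward-sloping, so the choices are strategic substitutes.

strategic substitutes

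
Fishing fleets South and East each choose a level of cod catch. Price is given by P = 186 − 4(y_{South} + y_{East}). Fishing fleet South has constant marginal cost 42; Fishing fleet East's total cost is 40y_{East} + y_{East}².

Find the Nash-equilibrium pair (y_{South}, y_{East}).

13.375, 9.25

Fishing fleet South's profit: π = y_{South}(186 − 4(y_{South} + y_{East})) − 42y_{South}.
∂π/∂y_{South} = 144 − 8y_{South} − 4y_{East} = 0, so y_{South} = 18 − 0.5y_{East}.
For East: ∂π/∂y_{East} = 146 − 10y_{East} − 4y_{South} = 0 ⇒ y_{East} = 14.6 − 0.4y_{South}.
Solving the two reaction functions simultaneously: (1 − (−0.5)(−0.4))y_{South} = 18 − 0.5·14.6, so 0.8y_{South} = 10.7 and y_{South} = 13.375.
Then y_{East} = 14.6 − 0.4·13.375 = 9.25.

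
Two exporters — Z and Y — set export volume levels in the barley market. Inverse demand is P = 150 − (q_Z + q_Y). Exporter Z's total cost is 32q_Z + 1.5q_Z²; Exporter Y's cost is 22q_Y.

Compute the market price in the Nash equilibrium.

Exporter Z's profit: π = q_Z(150 − (q_Z + q_Y)) − 32q_Z − 1.5q_Z².
∂π/∂q_Z = 118 − 5q_Z − q_Y = 0, so q_Z = 23.6 − 0.2q_Y.
For Y: ∂π/∂q_Y = 128 − 2q_Y − q_Z = 0 ⇒ q_Y = 64 − 0.5q_Z.
Substituting the second reaction function into the first: q_Z = 23.6 − 0.2(64 − 0.5q_Z), which gives 0.9q_Z = 10.8 ⇒ q_Z = 12.
Then q_Y = 64 − 0.5·12 = 58.
Equilibrium price: P = 150 − 70 = 80.

80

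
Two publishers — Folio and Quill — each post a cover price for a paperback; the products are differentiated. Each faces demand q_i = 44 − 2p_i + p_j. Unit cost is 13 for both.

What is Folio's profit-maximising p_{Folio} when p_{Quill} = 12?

20.5

Folio's profit: π = (p_{Folio} − 13)(44 − 2p_{Folio} + p_{Quill}).
∂π/∂p_{Folio} = 70 − 4p_{Folio} + p_{Quill} = 0 ⇒ p_{Folio} = 17.5 + 0.25p_{Quill}.
At p_{Quill} = 12: p_{Folio} = 17.5 + 0.25·12 = 20.5.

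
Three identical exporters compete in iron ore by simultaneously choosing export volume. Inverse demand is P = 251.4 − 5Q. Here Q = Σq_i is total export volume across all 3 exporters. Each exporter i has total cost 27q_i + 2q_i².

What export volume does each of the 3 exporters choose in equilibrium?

9.35

A representative exporter's profit is π_i = q_i(251.4 − 5Q) − 27q_i − 2q_i², with Q = q_i + Σ_{j≠i} q_j.
First-order condition: 224.4 − 14q_i − 5Σ_{j≠i} q_j = 0.
With identical exporters, set every q_j = q: then 224.4 − 14q − 10q = 0, i.e. q = 224.4/24 = 9.35.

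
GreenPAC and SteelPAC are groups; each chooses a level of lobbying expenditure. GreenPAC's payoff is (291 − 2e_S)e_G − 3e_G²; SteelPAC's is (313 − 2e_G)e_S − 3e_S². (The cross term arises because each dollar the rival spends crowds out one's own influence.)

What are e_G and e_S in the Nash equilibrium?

Expanding GreenPAC's payoff: 291e_G − 2e_Se_G − 3e_G².
∂π/∂e_G = 291 − 2e_S − 6e_G = 0, so e_G = 48.5 − (1/3)e_S.
Likewise for SteelPAC: e_S = 313/6 − (1/3)e_G.
Substituting the second reaction function into the first: e_G = 48.5 − (1/3)(313/6 − (1/3)e_G), which gives (8/9)e_G = 280/9 ⇒ e_G = 35.
Then e_S = 313/6 − (1/3)·35 = 40.5.

35, 40.5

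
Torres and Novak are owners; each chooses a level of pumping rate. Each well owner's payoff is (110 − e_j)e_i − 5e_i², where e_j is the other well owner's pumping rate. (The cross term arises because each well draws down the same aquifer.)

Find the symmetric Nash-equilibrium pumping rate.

10

Torres's payoff is (110 − e_N)e_T − 5e_T².
∂π/∂e_T = 110 − e_N − 10e_T = 0, so e_T = 11 − 0.1e_N.
By symmetry e_N = e_T; substituting into the reaction function, 1.1e_T = 11 and e_T = 10.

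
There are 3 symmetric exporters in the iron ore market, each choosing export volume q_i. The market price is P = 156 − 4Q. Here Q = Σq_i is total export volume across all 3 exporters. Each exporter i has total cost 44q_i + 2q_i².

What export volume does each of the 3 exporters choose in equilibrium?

5.6

A representative exporter's profit is π_i = q_i(156 − 4Q) − 44q_i − 2q_i², with Q = q_i + Σ_{j≠i} q_j.
First-order condition: 112 − 12q_i − 4Σ_{j≠i} q_j = 0.
Imposing symmetry (q_j = q for all j) turns Σ_{j≠i} q_j into 2q, so 112 = 20q and q = 5.6.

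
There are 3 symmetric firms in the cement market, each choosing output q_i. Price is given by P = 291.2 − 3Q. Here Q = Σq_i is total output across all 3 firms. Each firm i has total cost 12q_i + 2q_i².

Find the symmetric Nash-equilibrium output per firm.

17.45

A representative firm's profit is π_i = q_i(291.2 − 3Q) − 12q_i − 2q_i², with Q = q_i + Σ_{j≠i} q_j.
First-order condition: 279.2 − 10q_i − 3Σ_{j≠i} q_j = 0.
Imposing symmetry (q_j = q for all j) turns Σ_{j≠i} q_j into 2q, so 279.2 = 16q and q = 17.45.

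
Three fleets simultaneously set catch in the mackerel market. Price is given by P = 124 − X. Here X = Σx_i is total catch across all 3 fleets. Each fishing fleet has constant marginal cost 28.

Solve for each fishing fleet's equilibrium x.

24

A representative fishing fleet's profit is π_i = x_i(124 − X) − 28x_i, with X = x_i + Σ_{j≠i} x_j.
First-order condition: 96 − 2x_i − Σ_{j≠i} x_j = 0.
In a symmetric equilibrium every fishing fleet chooses the same x, so Σ_{j≠i} x_j = 2x. The condition becomes 96 − 4x = 0, giving x = 96/4 = 24.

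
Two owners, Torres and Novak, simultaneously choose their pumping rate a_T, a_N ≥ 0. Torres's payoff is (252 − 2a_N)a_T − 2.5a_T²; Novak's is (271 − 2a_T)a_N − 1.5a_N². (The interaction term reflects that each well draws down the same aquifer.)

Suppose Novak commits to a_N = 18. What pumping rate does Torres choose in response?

Expanding Torres's payoff: 252a_T − 2a_Na_T − 2.5a_T².
∂π/∂a_T = 252 − 2a_N − 5a_T = 0, so a_T = 50.4 − 0.4a_N.
At a_N = 18: a_T = 50.4 − 0.4·18 = 43.2.

43.2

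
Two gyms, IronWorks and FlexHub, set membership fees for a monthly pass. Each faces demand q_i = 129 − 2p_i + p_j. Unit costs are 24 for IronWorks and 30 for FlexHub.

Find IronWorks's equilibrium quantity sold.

71.6

IronWorks's profit: π = (p_{IronWorks} − 24)(129 − 2p_{IronWorks} + p_{FlexHub}).
∂π/∂p_{IronWorks} = 177 − 4p_{IronWorks} + p_{FlexHub} = 0 ⇒ p_{IronWorks} = 44.25 + 0.25p_{FlexHub}.
Similarly p_{FlexHub} = 47.25 + 0.25p_{IronWorks}.
Solving the two reaction functions simultaneously: (1 − (0.25)(0.25))p_{IronWorks} = 44.25 + 0.25·47.25, so 0.9375p_{IronWorks} = 56.0625 and p_{IronWorks} = 59.8.
Then p_{FlexHub} = 47.25 + 0.25·59.8 = 62.2.
q_{IronWorks} = 129 − 2·59.8 + 62.2 = 71.6.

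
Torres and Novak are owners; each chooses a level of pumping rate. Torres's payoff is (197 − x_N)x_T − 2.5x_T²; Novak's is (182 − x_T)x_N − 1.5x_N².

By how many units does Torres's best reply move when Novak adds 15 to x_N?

Expanding Torres's payoff: 197x_T − x_Nx_T − 2.5x_T².
∂π/∂x_T = 197 − x_N − 5x_T = 0, so x_T = 39.4 − 0.2x_N.
The reaction-function slope is −0.2, so a 15-unit rise in x_N moves x_T by −0.2 × 15 = −3. Torres's best response falls — the actions are strategic substitutes.

-3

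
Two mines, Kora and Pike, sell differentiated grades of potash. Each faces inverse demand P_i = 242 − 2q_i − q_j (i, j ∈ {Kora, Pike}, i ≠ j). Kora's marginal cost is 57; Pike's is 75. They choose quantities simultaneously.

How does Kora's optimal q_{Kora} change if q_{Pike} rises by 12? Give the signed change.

Mine Kora's profit: π = q_{Kora}(242 − 2q_{Kora} − q_{Pike}) − 57q_{Kora}.
∂π/∂q_{Kora} = 185 − 4q_{Kora} − q_{Pike} = 0 ⇒ q_{Kora} = 46.25 − 0.25q_{Pike}.
The reaction-function slope is −0.25, so a 12-unit rise in q_{Pike} moves q_{Kora} by −0.25 × 12 = −3. Kora's best response falls — the actions are strategic substitutes.

-3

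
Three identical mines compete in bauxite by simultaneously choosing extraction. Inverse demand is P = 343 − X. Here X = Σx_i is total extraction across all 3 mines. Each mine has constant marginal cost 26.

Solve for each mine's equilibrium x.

79.25

A representative mine's profit is π_i = x_i(343 − X) − 26x_i, with X = x_i + Σ_{j≠i} x_j.
First-order condition: 317 − 2x_i − Σ_{j≠i} x_j = 0.
In a symmetric equilibrium every mine chooses the same x, so Σ_{j≠i} x_j = 2x. The condition becomes 317 − 4x = 0, giving x = 317/4 = 79.25.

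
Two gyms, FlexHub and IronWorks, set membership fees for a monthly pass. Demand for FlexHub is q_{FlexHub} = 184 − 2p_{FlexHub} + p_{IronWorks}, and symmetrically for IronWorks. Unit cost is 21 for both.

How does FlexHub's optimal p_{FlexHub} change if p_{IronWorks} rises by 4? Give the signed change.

1

FlexHub's profit: π = (p_{FlexHub} − 21)(184 − 2p_{FlexHub} + p_{IronWorks}).
∂π/∂p_{FlexHub} = 226 − 4p_{FlexHub} + p_{IronWorks} = 0 ⇒ p_{FlexHub} = 56.5 + 0.25p_{IronWorks}.
The reaction-function slope is 0.25, so a 4-unit rise in p_{IronWorks} moves p_{FlexHub} by 0.25 × 4 = 1. FlexHub's best response rises — the actions are strategic complements.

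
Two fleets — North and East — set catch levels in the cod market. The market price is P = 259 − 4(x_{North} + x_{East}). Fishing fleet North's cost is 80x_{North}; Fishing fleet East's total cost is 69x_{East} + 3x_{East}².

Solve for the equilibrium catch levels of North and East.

Fishing fleet North's profit: π = x_{North}(259 − 4(x_{North} + x_{East})) − 80x_{North}.
∂π/∂x_{North} = 179 − 8x_{North} − 4x_{East} = 0, so x_{North} = 22.375 − 0.5x_{East}.
For East: ∂π/∂x_{East} = 190 − 14x_{East} − 4x_{North} = 0 ⇒ x_{East} = 95/7 − (2/7)x_{North}.
Solving the two reaction functions simultaneously: (1 − (−0.5)(−2/7))x_{North} = 22.375 − 0.5·(95/7), so (6/7)x_{North} = 873/56 and x_{North} = 18.1875.
Then x_{East} = 95/7 − (2/7)·18.1875 = 8.375.

18.1875, 8.375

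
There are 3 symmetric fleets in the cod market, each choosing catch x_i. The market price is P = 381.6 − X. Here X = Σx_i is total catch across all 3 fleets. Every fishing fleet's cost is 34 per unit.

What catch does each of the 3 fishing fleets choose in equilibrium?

86.9

A representative fishing fleet's profit is π_i = x_i(381.6 − X) − 34x_i, with X = x_i + Σ_{j≠i} x_j.
First-order condition: 347.6 − 2x_i − Σ_{j≠i} x_j = 0.
In a symmetric equilibrium every fishing fleet chooses the same x, so Σ_{j≠i} x_j = 2x. The condition becomes 347.6 − 4x = 0, giving x = 347.6/4 = 86.9.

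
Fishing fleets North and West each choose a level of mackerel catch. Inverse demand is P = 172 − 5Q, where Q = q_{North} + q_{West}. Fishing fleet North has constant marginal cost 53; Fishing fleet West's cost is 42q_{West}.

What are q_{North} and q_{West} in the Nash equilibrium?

Fishing fleet North's profit: π = q_{North}(172 − 5(q_{North} + q_{West})) − 53q_{North}.
∂π/∂q_{North} = 119 − 10q_{North} − 5q_{West} = 0, so q_{North} = 11.9 − 0.5q_{West}.
By the same steps for West: q_{West} = 13 − 0.5q_{North}.
Solving the two reaction functions simultaneously: (1 − (−0.5)(−0.5))q_{North} = 11.9 − 0.5·13, so 0.75q_{North} = 5.4 and q_{North} = 7.2.
Then q_{West} = 13 − 0.5·7.2 = 9.4.

7.2, 9.4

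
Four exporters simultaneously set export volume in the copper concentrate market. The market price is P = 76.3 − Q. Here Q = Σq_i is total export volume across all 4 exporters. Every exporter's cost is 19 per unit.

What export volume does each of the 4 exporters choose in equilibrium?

A representative exporter's profit is π_i = q_i(76.3 − Q) − 19q_i, with Q = q_i + Σ_{j≠i} q_j.
First-order condition: 57.3 − 2q_i − Σ_{j≠i} q_j = 0.
With identical exporters, set every q_j = q: then 57.3 − 2q − 3q = 0, i.e. q = 57.3/5 = 11.46.

11.46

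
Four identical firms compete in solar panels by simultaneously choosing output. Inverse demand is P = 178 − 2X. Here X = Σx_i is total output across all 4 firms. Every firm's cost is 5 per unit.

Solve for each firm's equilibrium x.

17.3

A representative firm's profit is π_i = x_i(178 − 2X) − 5x_i, with X = x_i + Σ_{j≠i} x_j.
First-order condition: 173 − 4x_i − 2Σ_{j≠i} x_j = 0.
Imposing symmetry (x_j = x for all j) turns Σ_{j≠i} x_j into 3x, so 173 = 10x and x = 17.3.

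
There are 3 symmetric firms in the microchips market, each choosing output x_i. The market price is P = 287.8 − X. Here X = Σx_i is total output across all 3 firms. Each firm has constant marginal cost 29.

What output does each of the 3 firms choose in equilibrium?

A representative firm's profit is π_i = x_i(287.8 − X) − 29x_i, with X = x_i + Σ_{j≠i} x_j.
First-order condition: 258.8 − 2x_i − Σ_{j≠i} x_j = 0.
In a symmetric equilibrium every firm chooses the same x, so Σ_{j≠i} x_j = 2x. The condition becomes 258.8 − 4x = 0, giving x = 258.8/4 = 64.7.

64.7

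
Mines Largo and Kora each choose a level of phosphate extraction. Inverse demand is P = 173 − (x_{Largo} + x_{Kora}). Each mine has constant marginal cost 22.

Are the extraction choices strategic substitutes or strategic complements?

strategic substitutes

Mine Largo's profit: π = x_{Largo}(173 − (x_{Largo} + x_{Kora})) − 22x_{Largo}.
∂π/∂x_{Largo} = 151 − 2x_{Largo} − x_{Kora} = 0, so x_{Largo} = 75.5 − 0.5x_{Kora}.
The best-response slope dx_{Largo}/dx_{Kora} = −0.5 < 0: the reaction function is downward-sloping, so the choices are strategic substitutes.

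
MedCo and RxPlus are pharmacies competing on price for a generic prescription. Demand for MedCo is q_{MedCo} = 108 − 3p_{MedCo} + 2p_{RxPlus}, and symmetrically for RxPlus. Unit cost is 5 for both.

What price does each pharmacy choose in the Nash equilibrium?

MedCo's profit: π = (p_{MedCo} − 5)(108 − 3p_{MedCo} + 2p_{RxPlus}).
∂π/∂p_{MedCo} = 123 − 6p_{MedCo} + 2p_{RxPlus} = 0 ⇒ p_{MedCo} = 20.5 + (1/3)p_{RxPlus}.
The game is symmetric, so in equilibrium p_{RxPlus} = p_{MedCo}: the reaction function gives (2/3)p_{MedCo} = 20.5, hence p_{MedCo} = 30.75.

30.75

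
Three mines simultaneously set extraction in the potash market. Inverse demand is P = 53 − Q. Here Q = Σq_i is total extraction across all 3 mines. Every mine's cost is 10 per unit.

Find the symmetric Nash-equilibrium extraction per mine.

A representative mine's profit is π_i = q_i(53 − Q) − 10q_i, with Q = q_i + Σ_{j≠i} q_j.
First-order condition: 43 − 2q_i − Σ_{j≠i} q_j = 0.
With identical mines, set every q_j = q: then 43 − 2q − 2q = 0, i.e. q = 43/4 = 10.75.

10.75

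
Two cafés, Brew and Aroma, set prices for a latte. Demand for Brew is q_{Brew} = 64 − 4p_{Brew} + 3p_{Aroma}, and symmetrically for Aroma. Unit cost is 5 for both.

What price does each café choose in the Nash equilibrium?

16.8

Brew's profit: π = (p_{Brew} − 5)(64 − 4p_{Brew} + 3p_{Aroma}).
∂π/∂p_{Brew} = 84 − 8p_{Brew} + 3p_{Aroma} = 0 ⇒ p_{Brew} = 10.5 + 0.375p_{Aroma}.
Setting p_{Brew} = p_{Aroma} in the reaction function: p_{Brew} = 10.5 + 0.375p_{Brew}, so p_{Brew} = 10.5 / 0.625 = 16.8.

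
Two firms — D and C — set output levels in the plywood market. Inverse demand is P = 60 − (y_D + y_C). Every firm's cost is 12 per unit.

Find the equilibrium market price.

28

Firm D's profit: π = y_D(60 − (y_D + y_C)) − 12y_D.
∂π/∂y_D = 48 − 2y_D − y_C = 0, so y_D = 24 − 0.5y_C.
Setting y_D = y_C in the reaction function: y_D = 24 − 0.5y_D, so y_D = 24 / 1.5 = 16.
Equilibrium price: P = 60 − 32 = 28.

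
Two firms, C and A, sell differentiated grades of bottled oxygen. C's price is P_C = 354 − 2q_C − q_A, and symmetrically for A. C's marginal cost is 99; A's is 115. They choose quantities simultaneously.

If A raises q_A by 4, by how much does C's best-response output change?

Firm C's profit: π = q_C(354 − 2q_C − q_A) − 99q_C.
∂π/∂q_C = 255 − 4q_C − q_A = 0 ⇒ q_C = 63.75 − 0.25q_A.
The reaction-function slope is −0.25, so a 4-unit rise in q_A moves q_C by −0.25 × 4 = −1. C's best response falls — the actions are strategic substitutes.

-1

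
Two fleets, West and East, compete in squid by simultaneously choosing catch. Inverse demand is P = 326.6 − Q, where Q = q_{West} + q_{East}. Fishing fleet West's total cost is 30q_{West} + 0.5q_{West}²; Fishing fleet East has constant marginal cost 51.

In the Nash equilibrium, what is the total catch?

169.56

Fishing fleet West's profit: π = q_{West}(326.6 − (q_{West} + q_{East})) − 30q_{West} − 0.5q_{West}².
∂π/∂q_{West} = 296.6 − 3q_{West} − q_{East} = 0, so q_{West} = 1483/15 − (1/3)q_{East}.
For East: ∂π/∂q_{East} = 275.6 − 2q_{East} − q_{West} = 0 ⇒ q_{East} = 137.8 − 0.5q_{West}.
Plugging q_{East} into West's best response: q_{West} = 1483/15 − (1/3)(137.8 − 0.5q_{West}) ⇒ (5/6)q_{West} = 794/15, so q_{West} = 63.52.
Then q_{East} = 137.8 − 0.5·63.52 = 106.04.
Total catch: 63.52 + 106.04 = 169.56.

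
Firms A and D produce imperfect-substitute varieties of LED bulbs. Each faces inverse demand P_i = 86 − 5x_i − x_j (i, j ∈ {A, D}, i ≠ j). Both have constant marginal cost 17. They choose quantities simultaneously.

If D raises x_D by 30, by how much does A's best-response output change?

-3

Firm A's profit: π = x_A(86 − 5x_A − x_D) − 17x_A.
∂π/∂x_A = 69 − 10x_A − x_D = 0 ⇒ x_A = 6.9 − 0.1x_D.
The reaction-function slope is −0.1, so a 30-unit rise in x_D moves x_A by −0.1 × 30 = −3. A's best response falls — the actions are strategic substitutes.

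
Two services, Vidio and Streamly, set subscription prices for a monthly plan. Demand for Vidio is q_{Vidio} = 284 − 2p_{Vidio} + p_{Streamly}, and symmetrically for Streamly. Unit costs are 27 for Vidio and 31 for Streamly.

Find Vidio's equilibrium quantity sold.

Vidio's profit: π = (p_{Vidio} − 27)(284 − 2p_{Vidio} + p_{Streamly}).
∂π/∂p_{Vidio} = 338 − 4p_{Vidio} + p_{Streamly} = 0 ⇒ p_{Vidio} = 84.5 + 0.25p_{Streamly}.
Similarly p_{Streamly} = 86.5 + 0.25p_{Vidio}.
Solving the two reaction functions simultaneously: (1 − (0.25)(0.25))p_{Vidio} = 84.5 + 0.25·86.5, so 0.9375p_{Vidio} = 106.125 and p_{Vidio} = 113.2.
Then p_{Streamly} = 86.5 + 0.25·113.2 = 114.8.
q_{Vidio} = 284 − 2·113.2 + 114.8 = 172.4.

172.4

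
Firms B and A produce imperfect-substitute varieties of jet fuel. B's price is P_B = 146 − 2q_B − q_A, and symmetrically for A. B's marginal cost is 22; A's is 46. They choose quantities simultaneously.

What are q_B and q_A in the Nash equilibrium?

26.4, 18.4

Firm B's profit: π = q_B(146 − 2q_B − q_A) − 22q_B.
∂π/∂q_B = 124 − 4q_B − q_A = 0 ⇒ q_B = 31 − 0.25q_A.
Similarly q_A = 25 − 0.25q_B.
Solving the two reaction functions simultaneously: (1 − (−0.25)(−0.25))q_B = 31 − 0.25·25, so 0.9375q_B = 24.75 and q_B = 26.4.
Then q_A = 25 − 0.25·26.4 = 18.4.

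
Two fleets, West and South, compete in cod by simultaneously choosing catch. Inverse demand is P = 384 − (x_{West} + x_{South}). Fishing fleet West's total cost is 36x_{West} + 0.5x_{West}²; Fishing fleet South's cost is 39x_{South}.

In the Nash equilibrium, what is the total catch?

207.6

Fishing fleet West's profit: π = x_{West}(384 − (x_{West} + x_{South})) − 36x_{West} − 0.5x_{West}².
∂π/∂x_{West} = 348 − 3x_{West} − x_{South} = 0, so x_{West} = 116 − (1/3)x_{South}.
For South: ∂π/∂x_{South} = 345 − 2x_{South} − x_{West} = 0 ⇒ x_{South} = 172.5 − 0.5x_{West}.
Solving the two reaction functions simultaneously: (1 − (−1/3)(−0.5))x_{West} = 116 − (1/3)·172.5, so (5/6)x_{West} = 58.5 and x_{West} = 70.2.
Then x_{South} = 172.5 − 0.5·70.2 = 137.4.
Total catch: 70.2 + 137.4 = 207.6.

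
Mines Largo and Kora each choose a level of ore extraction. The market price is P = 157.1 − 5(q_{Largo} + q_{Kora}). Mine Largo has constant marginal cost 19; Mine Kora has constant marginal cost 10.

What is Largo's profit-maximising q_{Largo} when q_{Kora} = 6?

10.81

Mine Largo's profit: π = q_{Largo}(157.1 − 5(q_{Largo} + q_{Kora})) − 19q_{Largo}.
∂π/∂q_{Largo} = 138.1 − 10q_{Largo} − 5q_{Kora} = 0, so q_{Largo} = 13.81 − 0.5q_{Kora}.
At q_{Kora} = 6: q_{Largo} = 13.81 − 0.5·6 = 10.81.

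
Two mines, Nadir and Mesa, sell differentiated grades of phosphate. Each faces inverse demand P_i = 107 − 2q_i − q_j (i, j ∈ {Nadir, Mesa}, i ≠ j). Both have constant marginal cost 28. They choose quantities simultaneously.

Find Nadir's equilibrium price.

Mine Nadir's profit: π = q_{Nadir}(107 − 2q_{Nadir} − q_{Mesa}) − 28q_{Nadir}.
∂π/∂q_{Nadir} = 79 − 4q_{Nadir} − q_{Mesa} = 0 ⇒ q_{Nadir} = 19.75 − 0.25q_{Mesa}.
By symmetry q_{Mesa} = q_{Nadir}; substituting into the reaction function, 1.25q_{Nadir} = 19.75 and q_{Nadir} = 15.8.
P_{Nadir} = 107 − 2·15.8 − 15.8 = 59.6.

59.6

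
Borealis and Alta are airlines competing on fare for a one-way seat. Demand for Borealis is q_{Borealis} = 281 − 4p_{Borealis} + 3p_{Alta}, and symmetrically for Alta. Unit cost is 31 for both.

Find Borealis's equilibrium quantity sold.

200

Borealis's profit: π = (p_{Borealis} − 31)(281 − 4p_{Borealis} + 3p_{Alta}).
∂π/∂p_{Borealis} = 405 − 8p_{Borealis} + 3p_{Alta} = 0 ⇒ p_{Borealis} = 50.625 + 0.375p_{Alta}.
The game is symmetric, so in equilibrium p_{Alta} = p_{Borealis}: the reaction function gives 0.625p_{Borealis} = 50.625, hence p_{Borealis} = 81.
q_{Borealis} = 281 − 4·81 + 3·81 = 200.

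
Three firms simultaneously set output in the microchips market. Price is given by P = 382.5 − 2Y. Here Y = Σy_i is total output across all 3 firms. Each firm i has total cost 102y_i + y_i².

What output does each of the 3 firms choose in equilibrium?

28.05

A representative firm's profit is π_i = y_i(382.5 − 2Y) − 102y_i − y_i², with Y = y_i + Σ_{j≠i} y_j.
First-order condition: 280.5 − 6y_i − 2Σ_{j≠i} y_j = 0.
Imposing symmetry (y_j = y for all j) turns Σ_{j≠i} y_j into 2y, so 280.5 = 10y and y = 28.05.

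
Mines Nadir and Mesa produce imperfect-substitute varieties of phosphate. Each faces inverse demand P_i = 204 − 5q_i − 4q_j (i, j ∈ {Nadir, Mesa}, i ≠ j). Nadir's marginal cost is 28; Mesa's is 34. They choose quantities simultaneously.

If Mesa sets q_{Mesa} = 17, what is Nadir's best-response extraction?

10.8

Mine Nadir's profit: π = q_{Nadir}(204 − 5q_{Nadir} − 4q_{Mesa}) − 28q_{Nadir}.
∂π/∂q_{Nadir} = 176 − 10q_{Nadir} − 4q_{Mesa} = 0 ⇒ q_{Nadir} = 17.6 − 0.4q_{Mesa}.
At q_{Mesa} = 17: q_{Nadir} = 17.6 − 0.4·17 = 10.8.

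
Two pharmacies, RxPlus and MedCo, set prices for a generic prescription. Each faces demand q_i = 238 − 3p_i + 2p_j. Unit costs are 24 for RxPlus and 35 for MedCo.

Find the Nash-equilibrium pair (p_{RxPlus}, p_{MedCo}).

79.5625, 83.6875

RxPlus's profit: π = (p_{RxPlus} − 24)(238 − 3p_{RxPlus} + 2p_{MedCo}).
∂π/∂p_{RxPlus} = 310 − 6p_{RxPlus} + 2p_{MedCo} = 0 ⇒ p_{RxPlus} = 155/3 + (1/3)p_{MedCo}.
Similarly p_{MedCo} = 343/6 + (1/3)p_{RxPlus}.
Solving the two reaction functions simultaneously: (1 − (1/3)(1/3))p_{RxPlus} = 155/3 + (1/3)·(343/6), so (8/9)p_{RxPlus} = 1273/18 and p_{RxPlus} = 79.5625.
Then p_{MedCo} = 343/6 + (1/3)·79.5625 = 83.6875.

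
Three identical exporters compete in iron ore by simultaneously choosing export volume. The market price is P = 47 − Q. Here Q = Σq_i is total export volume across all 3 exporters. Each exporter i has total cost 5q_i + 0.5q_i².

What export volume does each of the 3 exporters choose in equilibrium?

A representative exporter's profit is π_i = q_i(47 − Q) − 5q_i − 0.5q_i², with Q = q_i + Σ_{j≠i} q_j.
First-order condition: 42 − 3q_i − Σ_{j≠i} q_j = 0.
Imposing symmetry (q_j = q for all j) turns Σ_{j≠i} q_j into 2q, so 42 = 5q and q = 8.4.

8.4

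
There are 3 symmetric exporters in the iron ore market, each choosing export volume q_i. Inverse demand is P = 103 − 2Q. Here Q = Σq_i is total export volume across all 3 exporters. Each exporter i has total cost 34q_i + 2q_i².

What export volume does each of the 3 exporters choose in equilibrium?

5.75

A representative exporter's profit is π_i = q_i(103 − 2Q) − 34q_i − 2q_i², with Q = q_i + Σ_{j≠i} q_j.
First-order condition: 69 − 8q_i − 2Σ_{j≠i} q_j = 0.
In a symmetric equilibrium every exporter chooses the same q, so Σ_{j≠i} q_j = 2q. The condition becomes 69 − 12q = 0, giving q = 69/12 = 5.75.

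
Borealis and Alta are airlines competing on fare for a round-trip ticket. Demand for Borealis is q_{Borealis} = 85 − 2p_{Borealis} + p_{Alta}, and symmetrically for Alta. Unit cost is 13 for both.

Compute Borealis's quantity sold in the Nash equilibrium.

Borealis's profit: π = (p_{Borealis} − 13)(85 − 2p_{Borealis} + p_{Alta}).
∂π/∂p_{Borealis} = 111 − 4p_{Borealis} + p_{Alta} = 0 ⇒ p_{Borealis} = 27.75 + 0.25p_{Alta}.
By symmetry p_{Alta} = p_{Borealis}; substituting into the reaction function, 0.75p_{Borealis} = 27.75 and p_{Borealis} = 37.
q_{Borealis} = 85 − 2·37 + 37 = 48.

48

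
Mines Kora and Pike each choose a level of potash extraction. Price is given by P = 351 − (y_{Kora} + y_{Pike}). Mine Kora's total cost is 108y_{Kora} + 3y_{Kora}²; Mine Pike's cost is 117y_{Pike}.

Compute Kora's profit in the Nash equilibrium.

Mine Kora's profit: π = y_{Kora}(351 − (y_{Kora} + y_{Pike})) − 108y_{Kora} − 3y_{Kora}².
∂π/∂y_{Kora} = 243 − 8y_{Kora} − y_{Pike} = 0, so y_{Kora} = 30.375 − 0.125y_{Pike}.
For Pike: ∂π/∂y_{Pike} = 234 − 2y_{Pike} − y_{Kora} = 0 ⇒ y_{Pike} = 117 − 0.5y_{Kora}.
Substituting the second reaction function into the first: y_{Kora} = 30.375 − 0.125(117 − 0.5y_{Kora}), which gives 0.9375y_{Kora} = 15.75 ⇒ y_{Kora} = 16.8.
Then y_{Pike} = 117 − 0.5·16.8 = 108.6.
Price P = 351 − 125.4 = 225.6.
Kora's profit: (225.6 − 108)·16.8 − 3(16.8)² = 1128.96.

1128.96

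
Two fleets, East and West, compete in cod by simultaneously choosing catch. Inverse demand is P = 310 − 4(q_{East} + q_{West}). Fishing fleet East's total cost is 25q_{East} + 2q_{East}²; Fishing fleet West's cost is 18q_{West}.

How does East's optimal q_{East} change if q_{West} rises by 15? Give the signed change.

-5

Fishing fleet East's profit: π = q_{East}(310 − 4(q_{East} + q_{West})) − 25q_{East} − 2q_{East}².
∂π/∂q_{East} = 285 − 12q_{East} − 4q_{West} = 0, so q_{East} = 23.75 − (1/3)q_{West}.
The reaction-function slope is −1/3, so a 15-unit rise in q_{West} moves q_{East} by −1/3 × 15 = −5. East's best response falls — the actions are strategic substitutes.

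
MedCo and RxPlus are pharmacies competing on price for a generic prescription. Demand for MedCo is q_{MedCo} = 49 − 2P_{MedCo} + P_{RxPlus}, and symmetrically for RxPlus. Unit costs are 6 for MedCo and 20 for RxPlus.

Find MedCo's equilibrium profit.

524.88

MedCo's profit: π = (P_{MedCo} − 6)(49 − 2P_{MedCo} + P_{RxPlus}).
∂π/∂P_{MedCo} = 61 − 4P_{MedCo} + P_{RxPlus} = 0 ⇒ P_{MedCo} = 15.25 + 0.25P_{RxPlus}.
Similarly P_{RxPlus} = 22.25 + 0.25P_{MedCo}.
Plugging P_{RxPlus} into MedCo's best response: P_{MedCo} = 15.25 + 0.25(22.25 + 0.25P_{MedCo}) ⇒ 0.9375P_{MedCo} = 20.8125, so P_{MedCo} = 22.2.
Then P_{RxPlus} = 22.25 + 0.25·22.2 = 27.8.
q_{MedCo} = 49 − 2·22.2 + 27.8 = 32.4.
Profit = (22.2 − 6)·32.4 = 524.88.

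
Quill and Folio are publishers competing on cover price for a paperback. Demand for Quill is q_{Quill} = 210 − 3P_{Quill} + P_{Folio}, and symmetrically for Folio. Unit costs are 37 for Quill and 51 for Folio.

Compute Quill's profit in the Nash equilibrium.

Quill's profit: π = (P_{Quill} − 37)(210 − 3P_{Quill} + P_{Folio}).
∂π/∂P_{Quill} = 321 − 6P_{Quill} + P_{Folio} = 0 ⇒ P_{Quill} = 53.5 + (1/6)P_{Folio}.
Similarly P_{Folio} = 60.5 + (1/6)P_{Quill}.
Plugging P_{Folio} into Quill's best response: P_{Quill} = 53.5 + (1/6)(60.5 + (1/6)P_{Quill}) ⇒ (35/36)P_{Quill} = 763/12, so P_{Quill} = 65.4.
Then P_{Folio} = 60.5 + (1/6)·65.4 = 71.4.
q_{Quill} = 210 − 3·65.4 + 71.4 = 85.2.
Profit = (65.4 − 37)·85.2 = 2419.68.

2419.68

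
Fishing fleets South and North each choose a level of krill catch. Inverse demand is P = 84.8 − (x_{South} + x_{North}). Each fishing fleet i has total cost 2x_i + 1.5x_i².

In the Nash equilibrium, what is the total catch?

27.6

Fishing fleet South's profit: π = x_{South}(84.8 − (x_{South} + x_{North})) − 2x_{South} − 1.5x_{South}².
∂π/∂x_{South} = 82.8 − 5x_{South} − x_{North} = 0, so x_{South} = 16.56 − 0.2x_{North}.
The game is symmetric, so in equilibrium x_{North} = x_{South}: the reaction function gives 1.2x_{South} = 16.56, hence x_{South} = 13.8.
Total catch: 13.8 + 13.8 = 27.6.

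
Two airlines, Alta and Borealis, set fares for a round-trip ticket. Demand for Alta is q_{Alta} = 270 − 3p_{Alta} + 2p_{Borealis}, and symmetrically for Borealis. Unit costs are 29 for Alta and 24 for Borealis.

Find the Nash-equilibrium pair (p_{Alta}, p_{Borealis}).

Alta's profit: π = (p_{Alta} − 29)(270 − 3p_{Alta} + 2p_{Borealis}).
∂π/∂p_{Alta} = 357 − 6p_{Alta} + 2p_{Borealis} = 0 ⇒ p_{Alta} = 59.5 + (1/3)p_{Borealis}.
Similarly p_{Borealis} = 57 + (1/3)p_{Alta}.
Substituting the second reaction function into the first: p_{Alta} = 59.5 + (1/3)(57 + (1/3)p_{Alta}), which gives (8/9)p_{Alta} = 78.5 ⇒ p_{Alta} = 88.3125.
Then p_{Borealis} = 57 + (1/3)·88.3125 = 86.4375.

88.3125, 86.4375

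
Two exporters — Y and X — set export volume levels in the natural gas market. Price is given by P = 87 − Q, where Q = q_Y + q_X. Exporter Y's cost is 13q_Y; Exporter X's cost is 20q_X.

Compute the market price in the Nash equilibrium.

Exporter Y's profit: π = q_Y(87 − (q_Y + q_X)) − 13q_Y.
∂π/∂q_Y = 74 − 2q_Y − q_X = 0, so q_Y = 37 − 0.5q_X.
By the same steps for X: q_X = 33.5 − 0.5q_Y.
Solving the two reaction functions simultaneously: (1 − (−0.5)(−0.5))q_Y = 37 − 0.5·33.5, so 0.75q_Y = 20.25 and q_Y = 27.
Then q_X = 33.5 − 0.5·27 = 20.
Equilibrium price: P = 87 − 47 = 40.

40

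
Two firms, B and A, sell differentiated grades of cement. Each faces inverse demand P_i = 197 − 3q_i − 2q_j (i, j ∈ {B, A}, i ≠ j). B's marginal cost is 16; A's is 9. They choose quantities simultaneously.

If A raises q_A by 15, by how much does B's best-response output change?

Firm B's profit: π = q_B(197 − 3q_B − 2q_A) − 16q_B.
∂π/∂q_B = 181 − 6q_B − 2q_A = 0 ⇒ q_B = 181/6 − (1/3)q_A.
The reaction-function slope is −1/3, so a 15-unit rise in q_A moves q_B by −1/3 × 15 = −5. B's best response falls — the actions are strategic substitutes.

-5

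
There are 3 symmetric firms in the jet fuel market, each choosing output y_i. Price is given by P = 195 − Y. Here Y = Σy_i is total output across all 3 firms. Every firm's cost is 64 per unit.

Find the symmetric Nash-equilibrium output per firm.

32.75

A representative firm's profit is π_i = y_i(195 − Y) − 64y_i, with Y = y_i + Σ_{j≠i} y_j.
First-order condition: 131 − 2y_i − Σ_{j≠i} y_j = 0.
In a symmetric equilibrium every firm chooses the same y, so Σ_{j≠i} y_j = 2y. The condition becomes 131 − 4y = 0, giving y = 131/4 = 32.75.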